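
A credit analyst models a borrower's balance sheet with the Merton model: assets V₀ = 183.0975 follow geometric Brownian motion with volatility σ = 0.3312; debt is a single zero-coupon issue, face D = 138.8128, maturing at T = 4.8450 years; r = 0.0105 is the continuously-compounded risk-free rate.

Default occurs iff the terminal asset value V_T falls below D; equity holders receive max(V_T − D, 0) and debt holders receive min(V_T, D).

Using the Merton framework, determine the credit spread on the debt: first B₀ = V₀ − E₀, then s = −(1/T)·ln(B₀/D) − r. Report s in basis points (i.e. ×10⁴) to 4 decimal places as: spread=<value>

spread=403.8386

Work the structural quantities from V₀ = 183.0975 against face 138.8128:
d₁ = [ln(V₀/D) + (r + σ²/2)T] / (σ√T)
   = [ln(183.0975/138.8128) + (0.0105 + 0.5·0.3312²)·4.8450] / (0.3312·√4.8450)
   = [0.276893 + 0.316605] / 0.729016 = 0.814107
d₂ = d₁ − σ√T = 0.814107 − 0.729016 = 0.085091
N(d₁) = 0.792208,  N(d₂) = 0.533905,  e^(−rT) = 0.950400
E₀ = V₀·N(d₁) − D·e^(−rT)·N(d₂)
   = 183.0975·0.792208 − 138.8128·0.950400·0.533905 = 74.614448
B₀ = V₀ − E₀ = 183.0975 − 74.614448 = 108.483052
spread = −(1/T)·ln(B₀/D) − r = −(1/4.8450)·ln(108.483052/138.8128) − 0.0105 = 0.04038386
in basis points: 0.04038386 × 10⁴ = 403.8386 bp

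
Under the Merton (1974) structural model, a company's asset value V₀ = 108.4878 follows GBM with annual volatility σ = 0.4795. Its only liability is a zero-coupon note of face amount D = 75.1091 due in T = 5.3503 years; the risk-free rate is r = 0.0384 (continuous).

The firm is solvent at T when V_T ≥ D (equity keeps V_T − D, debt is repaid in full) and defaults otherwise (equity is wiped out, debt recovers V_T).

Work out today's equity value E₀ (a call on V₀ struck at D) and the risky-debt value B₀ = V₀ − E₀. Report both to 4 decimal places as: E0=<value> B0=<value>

E0=63.4233 B0=45.0645

Apply the equity-as-call identities (strike 75.1091, horizon 5.3503 years):
d₁ = [ln(V₀/D) + (r + σ²/2)T] / (σ√T)
   = [ln(108.4878/75.1091) + (0.0384 + 0.5·0.4795²)·5.3503] / (0.4795·√5.3503)
   = [0.367696 + 0.820523] / 1.109118 = 1.071319
d₂ = d₁ − σ√T = 1.071319 − 1.109118 = -0.037799
N(d₁) = 0.857987,  N(d₂) = 0.484924,  e^(−rT) = 0.814280
E₀ = V₀·N(d₁) − D·e^(−rT)·N(d₂)
   = 108.4878·0.857987 − 75.1091·0.814280·0.484924 = 63.423261
B₀ = V₀ − E₀ = 108.4878 − 63.423261 = 45.064539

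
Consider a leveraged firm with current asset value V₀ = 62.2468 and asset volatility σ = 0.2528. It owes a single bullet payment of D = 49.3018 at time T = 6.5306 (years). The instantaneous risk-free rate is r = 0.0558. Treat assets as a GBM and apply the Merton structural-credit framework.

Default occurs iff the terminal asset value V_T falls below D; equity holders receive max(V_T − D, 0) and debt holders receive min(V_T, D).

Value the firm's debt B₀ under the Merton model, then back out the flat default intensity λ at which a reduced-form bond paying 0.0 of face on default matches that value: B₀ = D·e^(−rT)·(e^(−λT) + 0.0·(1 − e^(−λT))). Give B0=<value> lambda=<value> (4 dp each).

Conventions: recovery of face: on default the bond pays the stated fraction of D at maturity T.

With assets at 62.2468 and a single debt payment of 49.3018 at 6.5306 years:
d₁ = [ln(V₀/D) + (r + σ²/2)T] / (σ√T)
   = [ln(62.2468/49.3018) + (0.0558 + 0.5·0.2528²)·6.5306] / (0.2528·√6.5306)
   = [0.233147 + 0.573086] / 0.646031 = 1.247977
d₂ = d₁ − σ√T = 1.247977 − 0.646031 = 0.601946
N(d₁) = 0.893980,  N(d₂) = 0.726395,  e^(−rT) = 0.694608
E₀ = V₀·N(d₁) − D·e^(−rT)·N(d₂)
   = 62.2468·0.893980 − 49.3018·0.694608·0.726395 = 30.771707
B₀ = V₀ − E₀ = 62.2468 − 30.771707 = 31.475093
e^(−λT) = (B₀·e^(rT)/D − 0)/(1 − 0) = (31.4751·1.439661/49.3018 − 0)/1 = 0.91910367
λ = −ln(0.91910367)/6.5306 = 0.012917

B0=31.4751 lambda=0.0129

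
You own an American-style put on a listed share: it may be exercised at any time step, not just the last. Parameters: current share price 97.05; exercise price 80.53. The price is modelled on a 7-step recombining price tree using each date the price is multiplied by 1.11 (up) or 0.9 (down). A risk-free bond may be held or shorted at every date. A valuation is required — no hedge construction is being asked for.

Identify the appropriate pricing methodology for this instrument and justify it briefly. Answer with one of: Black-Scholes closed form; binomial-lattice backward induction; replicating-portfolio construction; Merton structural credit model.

Key observation: the defining feature is the embedded early-exercise option across 7 discrete dates on the spot-97.05 tree; pricing the strike-80.53 put means working backward with an exercise test at every node.

framework: binomial-lattice backward induction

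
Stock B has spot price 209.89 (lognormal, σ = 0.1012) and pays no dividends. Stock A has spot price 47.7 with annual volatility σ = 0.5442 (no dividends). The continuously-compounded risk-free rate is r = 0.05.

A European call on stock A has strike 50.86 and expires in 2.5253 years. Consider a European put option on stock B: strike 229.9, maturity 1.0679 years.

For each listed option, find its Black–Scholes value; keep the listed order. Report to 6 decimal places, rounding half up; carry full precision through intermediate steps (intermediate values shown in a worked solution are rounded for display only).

[stock A call K=50.86]
σ√T = 0.5442·√2.5253 = 0.864799
d₁ = (ln(S/K) + (r+σ²/2)T) / (σ√T) = (ln(47.7/50.86) + (0.05+0.5442²/2)·2.5253) / 0.864799 = (-0.064145 + 0.500203) / 0.864799 = 0.504231
d₂ = d₁ − σ√T = 0.504231 − 0.864799 = -0.360568
e^{−rT} = 0.881381
N(d₁) = 0.692950,  N(d₂) = 0.359211
price = S·N(d₁) − K·e^{−rT}·N(d₂) = 33.053732 − 16.102379 = 16.951354
[stock B put K=229.9]
σ√T = 0.1012·√1.0679 = 0.104579
d₁ = (ln(S/K) + (r+σ²/2)T) / (σ√T) = (ln(209.89/229.9) + (0.05+0.1012²/2)·1.0679) / 0.104579 = (-0.091061 + 0.058863) / 0.104579 = -0.307876
d₂ = d₁ − σ√T = -0.307876 − 0.104579 = -0.412455
e^{−rT} = 0.948005
N(−d₁) = 0.620912,  N(−d₂) = 0.659997
price = K·e^{−rT}·N(−d₂) − S·N(−d₁) = 143.844015 − 130.323124 = 13.520892

price(stock A call K=50.86) = 16.951354
price(stock B put K=229.9) = 13.520892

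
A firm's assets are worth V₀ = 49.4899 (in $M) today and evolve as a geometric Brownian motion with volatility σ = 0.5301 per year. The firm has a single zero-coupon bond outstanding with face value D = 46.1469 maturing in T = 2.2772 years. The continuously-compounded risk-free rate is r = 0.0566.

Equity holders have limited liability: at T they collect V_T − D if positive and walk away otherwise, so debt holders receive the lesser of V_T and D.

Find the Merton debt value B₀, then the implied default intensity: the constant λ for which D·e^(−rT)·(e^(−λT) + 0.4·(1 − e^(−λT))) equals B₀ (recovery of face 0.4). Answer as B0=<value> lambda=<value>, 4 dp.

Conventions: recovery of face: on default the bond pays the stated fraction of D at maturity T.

Equity is a call on the firm's assets struck at D = 46.1469:
d₁ = [ln(V₀/D) + (r + σ²/2)T] / (σ√T)
   = [ln(49.4899/46.1469) + (0.0566 + 0.5·0.5301²)·2.2772] / (0.5301·√2.2772)
   = [0.069939 + 0.448843] / 0.799942 = 0.648524
d₂ = d₁ − σ√T = 0.648524 − 0.799942 = -0.151417
N(d₁) = 0.741677,  N(d₂) = 0.439823,  e^(−rT) = 0.879071
E₀ = V₀·N(d₁) − D·e^(−rT)·N(d₂)
   = 49.4899·0.741677 − 46.1469·0.879071·0.439823 = 18.863477
B₀ = V₀ − E₀ = 49.4899 − 18.863477 = 30.626423
e^(−λT) = (B₀·e^(rT)/D − 0.4)/(1 − 0.4) = (30.6264·1.137564/46.1469 − 0.4)/0.6 = 0.59161589
λ = −ln(0.59161589)/2.2772 = 0.230501

B0=30.6264 lambda=0.2305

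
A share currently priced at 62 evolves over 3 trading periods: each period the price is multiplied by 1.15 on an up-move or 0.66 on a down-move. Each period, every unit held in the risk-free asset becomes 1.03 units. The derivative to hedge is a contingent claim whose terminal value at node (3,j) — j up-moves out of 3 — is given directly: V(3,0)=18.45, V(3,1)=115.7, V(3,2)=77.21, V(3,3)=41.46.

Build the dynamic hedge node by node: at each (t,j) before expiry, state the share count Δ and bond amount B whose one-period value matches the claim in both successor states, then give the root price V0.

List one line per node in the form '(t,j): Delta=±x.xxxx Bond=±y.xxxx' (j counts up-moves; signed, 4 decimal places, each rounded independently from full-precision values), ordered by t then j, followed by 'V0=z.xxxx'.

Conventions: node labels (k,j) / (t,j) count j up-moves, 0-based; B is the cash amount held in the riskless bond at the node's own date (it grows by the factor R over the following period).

Under the risk-neutral measure, an up-move has probability p* = (R−d)/(u−d) = 0.7551 and values discount at R = 1.03.
Expiry values: V(3,0)=18.4500, V(3,1)=115.7000, V(3,2)=77.2100, V(3,3)=41.4600
Node (2,0) S=27.0072: V=(p*·115.7000+(1−p*)·18.4500)/1.03=89.2074; Δ=(115.7000−18.4500)/(31.0583−17.8248)=7.3488; B=V−Δ·S=-109.2619
Node (2,1) S=47.0580: V=(p*·77.2100+(1−p*)·115.7000)/1.03=84.1127; Δ=(77.2100−115.7000)/(54.1167−31.0583)=-1.6692; B=V−Δ·S=162.6638
Node (2,2) S=81.9950: V=(p*·41.4600+(1−p*)·77.2100)/1.03=48.7525; Δ=(41.4600−77.2100)/(94.2942−54.1167)=-0.8898; B=V−Δ·S=121.7117
Node (1,0) S=40.9200: V=(p*·84.1127+(1−p*)·89.2074)/1.03=82.8742; Δ=(84.1127−89.2074)/(47.0580−27.0072)=-0.2541; B=V−Δ·S=93.2716
Node (1,1) S=71.3000: V=(p*·48.7525+(1−p*)·84.1127)/1.03=55.7400; Δ=(48.7525−84.1127)/(81.9950−47.0580)=-1.0121; B=V−Δ·S=127.9037
Node (0,0) S=62.0000: V=(p*·55.7400+(1−p*)·82.8742)/1.03=60.5680; Δ=(55.7400−82.8742)/(71.3000−40.9200)=-0.8932; B=V−Δ·S=115.9440
Sanity check at the root: Δ(0,0)·S0 + B(0,0) reproduces V0 = 60.5680.

(0,0): Delta=-0.8932 Bond=115.9440
(1,0): Delta=-0.2541 Bond=93.2716
(1,1): Delta=-1.0121 Bond=127.9037
(2,0): Delta=7.3488 Bond=-109.2619
(2,1): Delta=-1.6692 Bond=162.6638
(2,2): Delta=-0.8898 Bond=121.7117
V0=60.5680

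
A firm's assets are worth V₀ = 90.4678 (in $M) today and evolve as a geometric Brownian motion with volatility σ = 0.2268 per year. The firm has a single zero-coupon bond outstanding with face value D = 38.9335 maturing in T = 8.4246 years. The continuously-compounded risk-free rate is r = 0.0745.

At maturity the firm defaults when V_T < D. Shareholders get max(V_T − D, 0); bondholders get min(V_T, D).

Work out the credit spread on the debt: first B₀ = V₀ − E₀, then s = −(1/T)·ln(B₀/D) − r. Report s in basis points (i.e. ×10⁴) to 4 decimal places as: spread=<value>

Work the structural quantities from V₀ = 90.4678 against face 38.9335:
d₁ = [ln(V₀/D) + (r + σ²/2)T] / (σ√T)
   = [ln(90.4678/38.9335) + (0.0745 + 0.5·0.2268²)·8.4246] / (0.2268·√8.4246)
   = [0.843139 + 0.844306] / 0.658291 = 2.563374
d₂ = d₁ − σ√T = 2.563374 − 0.658291 = 1.905083
N(d₁) = 0.994817,  N(d₂) = 0.971615,  e^(−rT) = 0.533854
E₀ = V₀·N(d₁) − D·e^(−rT)·N(d₂)
   = 90.4678·0.994817 − 38.9335·0.533854·0.971615 = 69.804064
B₀ = V₀ − E₀ = 90.4678 − 69.804064 = 20.663736
spread = −(1/T)·ln(B₀/D) − r = −(1/8.4246)·ln(20.663736/38.9335) − 0.0745 = 0.00069346
in basis points: 0.00069346 × 10⁴ = 6.9346 bp

spread=6.9346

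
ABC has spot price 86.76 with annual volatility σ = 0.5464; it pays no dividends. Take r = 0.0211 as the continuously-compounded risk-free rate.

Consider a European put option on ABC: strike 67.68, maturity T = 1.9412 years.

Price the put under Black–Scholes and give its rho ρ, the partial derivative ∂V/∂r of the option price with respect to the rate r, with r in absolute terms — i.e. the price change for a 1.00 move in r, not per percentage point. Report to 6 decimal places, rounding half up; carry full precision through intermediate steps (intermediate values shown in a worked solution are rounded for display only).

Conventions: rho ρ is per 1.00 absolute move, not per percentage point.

σ√T = 0.5464·√1.9412 = 0.761282
d₁ = (ln(S/K) + (r+σ²/2)T) / (σ√T) = (ln(86.76/67.68) + (0.0211+0.5464²/2)·1.9412) / 0.761282 = (0.248355 + 0.330735) / 0.761282 = 0.760677
d₂ = d₁ − σ√T = 0.760677 − 0.761282 = -0.000606
e^{−rT} = 0.959868
N(−d₁) = 0.223425,  N(−d₂) = 0.500242
Put price V = K·e^{−rT}·N(−d₂) − S·N(−d₁) = 32.497640 − 19.384363 = 13.113277
ρ = −K·T·e^{−rT}·N(−d₂) = -63.084420

price = 13.113277
ρ = -63.084420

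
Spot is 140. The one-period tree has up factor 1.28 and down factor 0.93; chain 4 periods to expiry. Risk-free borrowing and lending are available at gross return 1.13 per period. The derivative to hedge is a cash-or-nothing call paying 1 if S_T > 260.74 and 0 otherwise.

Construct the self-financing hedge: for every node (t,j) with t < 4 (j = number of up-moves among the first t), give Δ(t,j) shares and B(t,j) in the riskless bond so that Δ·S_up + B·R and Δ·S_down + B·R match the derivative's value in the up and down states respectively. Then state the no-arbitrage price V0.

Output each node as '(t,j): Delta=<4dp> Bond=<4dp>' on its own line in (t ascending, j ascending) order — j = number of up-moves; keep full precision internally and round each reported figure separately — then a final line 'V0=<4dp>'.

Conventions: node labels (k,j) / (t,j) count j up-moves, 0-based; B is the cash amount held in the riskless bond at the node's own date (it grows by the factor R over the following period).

(0,0): Delta=0.0059 Bond=-0.5697
(1,0): Delta=0.0056 Bond=-0.6013
(1,1): Delta=0.0061 Bond=-0.6757
(2,0): Delta=0.0000 Bond=0.0000
(2,1): Delta=0.0087 Bond=-1.1891
(2,2): Delta=0.0047 Bond=-0.4443
(3,0): Delta=0.0000 Bond=0.0000
(3,1): Delta=0.0000 Bond=0.0000
(3,2): Delta=0.0134 Bond=-2.3515
(3,3): Delta=0.0000 Bond=0.8850
V0=0.2616

Since d<R<u, set p* = (R−d)/(u−d) = 0.5714; price each node as the discounted p*-expectation of its children.
Terminal payoffs: V(4,0)=0.0000, V(4,1)=0.0000, V(4,2)=0.0000, V(4,3)=1.0000, V(4,4)=1.0000
  t=3,j=0: stock 112.6100 → up 144.1408 (V=0.0000), down 104.7273 (V=0.0000). Price 0.0000; hedge Δ=0.0000, bond B=0.0000.
  t=3,j=1: stock 154.9901 → up 198.3873 (V=0.0000), down 144.1408 (V=0.0000). Price 0.0000; hedge Δ=0.0000, bond B=0.0000.
  t=3,j=2: stock 213.3197 → up 273.0492 (V=1.0000), down 198.3873 (V=0.0000). Price 0.5057; hedge Δ=0.0134, bond B=-2.3515.
  t=3,j=3: stock 293.6013 → up 375.8096 (V=1.0000), down 273.0492 (V=1.0000). Price 0.8850; hedge Δ=0.0000, bond B=0.8850.
  t=2,j=0: stock 121.0860 → up 154.9901 (V=0.0000), down 112.6100 (V=0.0000). Price 0.0000; hedge Δ=0.0000, bond B=0.0000.
  t=2,j=1: stock 166.6560 → up 213.3197 (V=0.5057), down 154.9901 (V=0.0000). Price 0.2557; hedge Δ=0.0087, bond B=-1.1891.
  t=2,j=2: stock 229.3760 → up 293.6013 (V=0.8850), down 213.3197 (V=0.5057). Price 0.6393; hedge Δ=0.0047, bond B=-0.4443.
  t=1,j=0: stock 130.2000 → up 166.6560 (V=0.2557), down 121.0860 (V=0.0000). Price 0.1293; hedge Δ=0.0056, bond B=-0.6013.
  t=1,j=1: stock 179.2000 → up 229.3760 (V=0.6393), down 166.6560 (V=0.2557). Price 0.4203; hedge Δ=0.0061, bond B=-0.6757.
  t=0,j=0: stock 140.0000 → up 179.2000 (V=0.4203), down 130.2000 (V=0.1293). Price 0.2616; hedge Δ=0.0059, bond B=-0.5697.
Check: Δ(0,0)·S0 + B(0,0) = 0.2616 = V0.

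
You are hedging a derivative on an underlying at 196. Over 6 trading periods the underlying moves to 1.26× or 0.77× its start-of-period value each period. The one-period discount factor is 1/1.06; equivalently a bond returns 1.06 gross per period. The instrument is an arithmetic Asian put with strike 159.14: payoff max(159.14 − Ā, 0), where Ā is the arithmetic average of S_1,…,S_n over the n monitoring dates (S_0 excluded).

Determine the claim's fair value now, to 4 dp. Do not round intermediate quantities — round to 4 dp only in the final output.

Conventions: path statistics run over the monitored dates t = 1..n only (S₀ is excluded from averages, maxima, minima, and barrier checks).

Risk-neutral up-probability p* = (R−d)/(u−d) = (1.06−0.77)/(1.26−0.77) = 0.5918; the claim prices as the p*-weighted sum of path payoffs discounted by R^6.
Enumerate all 2^6 = 64 price paths (U = up ×1.26, D = down ×0.77); each path with k up-moves has probability p*^k·(1−p*)^(6−k).
DDDDDD: Ā=86.5688, payoff=72.5712, prob=0.004624
UDDDDD: Ā=141.6580, payoff=17.4820, prob=0.006705
DUDDDD: Ā=125.6513, payoff=33.4887, prob=0.006705
UUDDDD: Ā=205.6112, payoff=0.0000, prob=0.009722
DDUDDD: Ā=113.3262, payoff=45.8138, prob=0.006705
UDUDDD: Ā=185.4428, payoff=0.0000, prob=0.009722
DUUDDD: Ā=169.4362, payoff=0.0000, prob=0.009722
UUUDDD: Ā=277.2592, payoff=0.0000, prob=0.014096
DDDUDD: Ā=103.8358, payoff=55.3042, prob=0.006705
UDDUDD: Ā=169.9132, payoff=0.0000, prob=0.009722
DUDUDD: Ā=153.9065, payoff=5.2335, prob=0.009722
UUDUDD: Ā=251.8470, payoff=0.0000, prob=0.014096
DDUUDD: Ā=141.5814, payoff=17.5586, prob=0.009722
UDUUDD: Ā=231.6786, payoff=0.0000, prob=0.014096
DUUUDD: Ā=215.6719, payoff=0.0000, prob=0.014096
UUUUDD: Ā=352.9177, payoff=0.0000, prob=0.020440
DDDDUD: Ā=96.5283, payoff=62.6117, prob=0.006705
UDDDUD: Ā=157.9553, payoff=1.1847, prob=0.009722
DUDDUD: Ā=141.9487, payoff=17.1913, prob=0.009722
UUDDUD: Ā=232.2796, payoff=0.0000, prob=0.014096
DDUDUD: Ā=129.6235, payoff=29.5165, prob=0.009722
UDUDUD: Ā=212.1112, payoff=0.0000, prob=0.014096
DUUDUD: Ā=196.1046, payoff=0.0000, prob=0.014096
UUUDUD: Ā=320.8984, payoff=0.0000, prob=0.020440
DDDUUD: Ā=120.1332, payoff=39.0068, prob=0.009722
UDDUUD: Ā=196.5816, payoff=0.0000, prob=0.014096
DUDUUD: Ā=180.5749, payoff=0.0000, prob=0.014096
UUDUUD: Ā=295.4862, payoff=0.0000, prob=0.020440
DDUUUD: Ā=168.2498, payoff=0.0000, prob=0.014096
UDUUUD: Ā=275.3178, payoff=0.0000, prob=0.020440
DUUUUD: Ā=259.3111, payoff=0.0000, prob=0.020440
UUUUUD: Ā=424.3273, payoff=0.0000, prob=0.029638
DDDDDU: Ā=90.9014, payoff=68.2386, prob=0.006705
UDDDDU: Ā=148.7478, payoff=10.3922, prob=0.009722
DUDDDU: Ā=132.7411, payoff=26.3989, prob=0.009722
UUDDDU: Ā=217.2127, payoff=0.0000, prob=0.014096
DDUDDU: Ā=120.4160, payoff=38.7240, prob=0.009722
UDUDDU: Ā=197.0443, payoff=0.0000, prob=0.014096
DUUDDU: Ā=181.0377, payoff=0.0000, prob=0.014096
UUUDDU: Ā=296.2435, payoff=0.0000, prob=0.020440
DDDUDU: Ā=110.9256, payoff=48.2144, prob=0.009722
UDDUDU: Ā=181.5147, payoff=0.0000, prob=0.014096
DUDUDU: Ā=165.5080, payoff=0.0000, prob=0.014096
UUDUDU: Ā=270.8313, payoff=0.0000, prob=0.020440
DDUUDU: Ā=153.1829, payoff=5.9571, prob=0.014096
UDUUDU: Ā=250.6629, payoff=0.0000, prob=0.020440
DUUUDU: Ā=234.6562, payoff=0.0000, prob=0.020440
UUUUDU: Ā=383.9829, payoff=0.0000, prob=0.029638
DDDDUU: Ā=103.6181, payoff=55.5219, prob=0.009722
UDDDUU: Ā=169.5568, payoff=0.0000, prob=0.014096
DUDDUU: Ā=153.5502, payoff=5.5898, prob=0.014096
UUDDUU: Ā=251.2639, payoff=0.0000, prob=0.020440
DDUDUU: Ā=141.2250, payoff=17.9150, prob=0.014096
UDUDUU: Ā=231.0955, payoff=0.0000, prob=0.020440
DUUDUU: Ā=215.0888, payoff=0.0000, prob=0.020440
UUUDUU: Ā=351.9635, payoff=0.0000, prob=0.029638
DDDUUU: Ā=131.7347, payoff=27.4053, prob=0.014096
UDDUUU: Ā=215.5658, payoff=0.0000, prob=0.020440
DUDUUU: Ā=199.5592, payoff=0.0000, prob=0.020440
UUDUUU: Ā=326.5514, payoff=0.0000, prob=0.029638
DDUUUU: Ā=187.2340, payoff=0.0000, prob=0.020440
UDUUUU: Ā=306.3830, payoff=0.0000, prob=0.029638
DUUUUU: Ā=290.3763, payoff=0.0000, prob=0.029638
UUUUUU: Ā=475.1612, payoff=0.0000, prob=0.042975
Price = Σ prob·payoff / R^6 = 5.843166 / 1.418519 = 4.1192

price = 4.1192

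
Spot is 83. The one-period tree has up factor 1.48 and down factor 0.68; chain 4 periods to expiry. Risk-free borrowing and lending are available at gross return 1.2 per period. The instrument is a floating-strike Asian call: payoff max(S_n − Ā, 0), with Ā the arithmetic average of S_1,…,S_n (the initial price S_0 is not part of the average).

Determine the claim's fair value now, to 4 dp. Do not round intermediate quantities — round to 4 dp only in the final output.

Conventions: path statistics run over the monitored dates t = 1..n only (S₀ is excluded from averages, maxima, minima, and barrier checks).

price = 21.5780

Set p* = 0.6500 (from d < R < u); the path-dependent value is the discounted p*-expectation over all price paths.
Enumerate all 2^4 = 16 price paths (U = up ×1.48, D = down ×0.68); each path with k up-moves has probability p*^k·(1−p*)^(4−k).
DDDD: Ā=34.6659, payoff=0.0000, prob=0.015006
UDDD: Ā=75.4493, payoff=0.0000, prob=0.027869
DUDD: Ā=58.8493, payoff=0.0000, prob=0.027869
UUDD: Ā=128.0838, payoff=0.0000, prob=0.051756
DDUD: Ā=47.5613, payoff=0.0000, prob=0.027869
UDUD: Ā=103.5158, payoff=0.0000, prob=0.051756
DUUD: Ā=86.9158, payoff=0.0000, prob=0.051756
UUUD: Ā=189.1697, payoff=0.0000, prob=0.096119
DDDU: Ā=39.8855, payoff=0.0000, prob=0.027869
UDDU: Ā=86.8096, payoff=0.0000, prob=0.051756
DUDU: Ā=70.2096, payoff=13.8562, prob=0.051756
UUDU: Ā=152.8090, payoff=30.1577, prob=0.096119
DDUU: Ā=58.9216, payoff=25.1442, prob=0.051756
UDUU: Ā=128.2410, payoff=54.7257, prob=0.096119
DUUU: Ā=111.6410, payoff=71.3257, prob=0.096119
UUUU: Ā=242.9834, payoff=155.2383, prob=0.178506
Price = Σ prob·payoff / R^4 = 44.744155 / 2.073600 = 21.5780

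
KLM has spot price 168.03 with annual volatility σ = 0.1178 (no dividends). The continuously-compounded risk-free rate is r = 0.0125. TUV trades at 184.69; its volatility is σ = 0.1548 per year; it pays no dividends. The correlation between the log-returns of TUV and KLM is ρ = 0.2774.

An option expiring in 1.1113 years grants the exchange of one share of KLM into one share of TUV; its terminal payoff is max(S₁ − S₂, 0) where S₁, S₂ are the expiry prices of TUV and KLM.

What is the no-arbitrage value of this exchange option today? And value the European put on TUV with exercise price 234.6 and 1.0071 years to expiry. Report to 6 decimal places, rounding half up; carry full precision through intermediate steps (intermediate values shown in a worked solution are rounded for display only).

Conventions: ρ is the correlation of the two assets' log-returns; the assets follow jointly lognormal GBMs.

σ_eff = √(σ₁² + σ₂² − 2ρσ₁σ₂) = √(0.1548² + 0.1178² − 2·0.2774·0.1548·0.1178) = 0.166502
d₁ = (ln(S₁/S₂) + (q₂ − q₁ + σ_eff²/2)T) / (σ_eff√T) = (ln(184.69/168.03) + (0.0 − 0.0 + 0.013861)·1.1113) / 0.175523 = 0.626358
d₂ = d₁ − σ_eff√T = 0.626358 − 0.175523 = 0.450835
N(d₁) = 0.734460,  N(d₂) = 0.673946
V = S₁·e^{−q₁T}·N(d₁) − S₂·e^{−q₂T}·N(d₂) = 135.647411 − 113.243099 = 22.404312
[vanilla: TUV put K=234.6]
σ√T = 0.1548·√1.0071 = 0.155349
d₁ = (ln(S/K) + (r+σ²/2)T) / (σ√T) = (ln(184.69/234.6) + (0.0125+0.1548²/2)·1.0071) / 0.155349 = (-0.239203 + 0.024655) / 0.155349 = -1.381074
d₂ = d₁ − σ√T = -1.381074 − 0.155349 = -1.536422
e^{−rT} = 0.987490
N(−d₁) = 0.916372,  N(−d₂) = 0.937783
price = K·e^{−rT}·N(−d₂) − S·N(−d₁) = 217.251585 − 169.244723 = 48.006862

exchange price = 22.404312
price(TUV put K=234.6) = 48.006862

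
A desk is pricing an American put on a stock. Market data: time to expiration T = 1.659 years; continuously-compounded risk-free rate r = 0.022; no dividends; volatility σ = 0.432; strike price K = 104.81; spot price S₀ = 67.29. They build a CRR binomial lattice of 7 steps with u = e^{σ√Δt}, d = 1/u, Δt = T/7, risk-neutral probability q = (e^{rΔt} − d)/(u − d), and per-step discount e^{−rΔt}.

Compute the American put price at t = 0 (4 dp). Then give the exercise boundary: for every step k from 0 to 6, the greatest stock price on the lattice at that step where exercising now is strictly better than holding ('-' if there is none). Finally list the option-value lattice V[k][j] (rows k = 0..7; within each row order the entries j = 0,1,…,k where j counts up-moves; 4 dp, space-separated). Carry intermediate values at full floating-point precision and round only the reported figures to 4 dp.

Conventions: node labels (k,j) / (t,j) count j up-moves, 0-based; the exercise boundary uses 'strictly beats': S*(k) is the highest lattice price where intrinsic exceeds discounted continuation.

Δt=0.23700  u=1.23406  d=0.81033  q=0.45995  discount=0.99480
step 7 (expiry): payoffs max(K−S,0) = 89.3717 81.2990 69.0051 50.2826 21.7701 0.0000 0.0000 0.0000
step 6: (k=6,j=0): S=19.0517, K−S=85.7583, hold=85.2132 ⇒ V=85.7583 exercise | (k=6,j=1): S=29.0139, K−S=75.7961, hold=75.2510 ⇒ V=75.7961 exercise | (k=6,j=2): S=44.1854, K−S=60.6246, hold=60.0796 ⇒ V=60.6246 exercise | (k=6,j=3): S=67.2900, K−S=37.5200, hold=36.9749 ⇒ V=37.5200 exercise | (k=6,j=4): S=102.4761, K−S=2.3339, hold=11.6958 ⇒ V=11.6958 continue | (k=6,j=5): S=156.0611, K−S=0.0000, hold=0.0000 ⇒ V=0.0000 continue | (k=6,j=6): S=237.6659, K−S=0.0000, hold=0.0000 ⇒ V=0.0000 continue  boundary S*=67.2900
step 5: (k=5,j=0): S=23.5110, K−S=81.2990, hold=80.7540 ⇒ V=81.2990 exercise | (k=5,j=1): S=35.8049, K−S=69.0051, hold=68.4601 ⇒ V=69.0051 exercise | (k=5,j=2): S=54.5274, K−S=50.2826, hold=49.7376 ⇒ V=50.2826 exercise | (k=5,j=3): S=83.0399, K−S=21.7701, hold=25.5087 ⇒ V=25.5087 continue | (k=5,j=4): S=126.4616, K−S=0.0000, hold=6.2834 ⇒ V=6.2834 continue | (k=5,j=5): S=192.5887, K−S=0.0000, hold=0.0000 ⇒ V=0.0000 continue  boundary S*=54.5274
step 4: (k=4,j=0): S=29.0139, K−S=75.7961, hold=75.2510 ⇒ V=75.7961 exercise | (k=4,j=1): S=44.1854, K−S=60.6246, hold=60.0796 ⇒ V=60.6246 exercise | (k=4,j=2): S=67.2900, K−S=37.5200, hold=38.6856 ⇒ V=38.6856 continue | (k=4,j=3): S=102.4761, K−S=2.3339, hold=16.5793 ⇒ V=16.5793 continue | (k=4,j=4): S=156.0611, K−S=0.0000, hold=3.3757 ⇒ V=3.3757 continue  boundary S*=44.1854
step 3: (k=3,j=0): S=35.8049, K−S=69.0051, hold=68.4601 ⇒ V=69.0051 exercise | (k=3,j=1): S=54.5274, K−S=50.2826, hold=50.2709 ⇒ V=50.2826 exercise | (k=3,j=2): S=83.0399, K−S=21.7701, hold=28.3694 ⇒ V=28.3694 continue | (k=3,j=3): S=126.4616, K−S=0.0000, hold=10.4516 ⇒ V=10.4516 continue  boundary S*=54.5274
step 2: (k=2,j=0): S=44.1854, K−S=60.6246, hold=60.0796 ⇒ V=60.6246 exercise | (k=2,j=1): S=67.2900, K−S=37.5200, hold=39.9945 ⇒ V=39.9945 continue | (k=2,j=2): S=102.4761, K−S=2.3339, hold=20.0234 ⇒ V=20.0234 continue  boundary S*=44.1854
step 1: (k=1,j=0): S=54.5274, K−S=50.2826, hold=50.8698 ⇒ V=50.8698 continue | (k=1,j=1): S=83.0399, K−S=21.7701, hold=30.6485 ⇒ V=30.6485 continue  boundary S*=-
step 0: (k=0,j=0): S=67.2900, K−S=37.5200, hold=41.3528 ⇒ V=41.3528 continue  boundary S*=-

price = 41.3528
boundary = - - 44.1854 54.5274 44.1854 54.5274 67.2900
tree:
41.3528
50.8698 30.6485
60.6246 39.9945 20.0234
69.0051 50.2826 28.3694 10.4516
75.7961 60.6246 38.6856 16.5793 3.3757
81.2990 69.0051 50.2826 25.5087 6.2834 0.0000
85.7583 75.7961 60.6246 37.5200 11.6958 0.0000 0.0000
89.3717 81.2990 69.0051 50.2826 21.7701 0.0000 0.0000 0.0000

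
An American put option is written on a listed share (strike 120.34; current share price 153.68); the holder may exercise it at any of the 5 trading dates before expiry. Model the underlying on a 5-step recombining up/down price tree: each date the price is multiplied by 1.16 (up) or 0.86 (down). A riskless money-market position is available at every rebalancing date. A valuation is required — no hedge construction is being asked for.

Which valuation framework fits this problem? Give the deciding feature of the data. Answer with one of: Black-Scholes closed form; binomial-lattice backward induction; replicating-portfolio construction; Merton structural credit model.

framework: binomial-lattice backward induction

Key observation: the put (strike 120.34 on spot 153.68) is American-style on a 5-step discrete price model, so the early-exercise decision at every node requires stepwise backward valuation — a closed form cannot price the exercise right.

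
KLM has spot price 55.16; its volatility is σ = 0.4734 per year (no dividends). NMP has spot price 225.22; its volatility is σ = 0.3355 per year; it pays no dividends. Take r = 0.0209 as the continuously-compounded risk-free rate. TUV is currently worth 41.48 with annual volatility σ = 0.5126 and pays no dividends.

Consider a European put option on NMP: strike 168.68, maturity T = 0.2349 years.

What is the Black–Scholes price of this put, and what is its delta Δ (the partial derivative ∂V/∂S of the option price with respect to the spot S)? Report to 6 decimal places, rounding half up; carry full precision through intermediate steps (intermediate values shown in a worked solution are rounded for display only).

σ√T = 0.3355·√0.2349 = 0.162605
d₁ = (ln(S/K) + (r+σ²/2)T) / (σ√T) = (ln(225.22/168.68) + (0.0209+0.3355²/2)·0.2349) / 0.162605 = (0.289074 + 0.018130) / 0.162605 = 1.889264
d₂ = d₁ − σ√T = 1.889264 − 0.162605 = 1.726659
e^{−rT} = 0.995103
N(−d₁) = 0.029428,  N(−d₂) = 0.042114
Put price V = K·e^{−rT}·N(−d₂) − S·N(−d₁) = 7.069076 − 6.627825 = 0.441252
Δ = −N(−d₁) = -0.029428

price = 0.441252
Δ = -0.029428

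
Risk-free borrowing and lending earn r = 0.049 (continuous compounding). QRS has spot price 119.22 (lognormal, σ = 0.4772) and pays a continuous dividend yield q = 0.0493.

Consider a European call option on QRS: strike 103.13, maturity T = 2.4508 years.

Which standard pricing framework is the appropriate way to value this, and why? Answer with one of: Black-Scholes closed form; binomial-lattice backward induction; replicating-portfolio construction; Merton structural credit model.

framework: Black-Scholes closed form

Key observation: the instrument is a plain European call (strike 103.13) on a lognormal asset; the exact continuous-time formula applies directly.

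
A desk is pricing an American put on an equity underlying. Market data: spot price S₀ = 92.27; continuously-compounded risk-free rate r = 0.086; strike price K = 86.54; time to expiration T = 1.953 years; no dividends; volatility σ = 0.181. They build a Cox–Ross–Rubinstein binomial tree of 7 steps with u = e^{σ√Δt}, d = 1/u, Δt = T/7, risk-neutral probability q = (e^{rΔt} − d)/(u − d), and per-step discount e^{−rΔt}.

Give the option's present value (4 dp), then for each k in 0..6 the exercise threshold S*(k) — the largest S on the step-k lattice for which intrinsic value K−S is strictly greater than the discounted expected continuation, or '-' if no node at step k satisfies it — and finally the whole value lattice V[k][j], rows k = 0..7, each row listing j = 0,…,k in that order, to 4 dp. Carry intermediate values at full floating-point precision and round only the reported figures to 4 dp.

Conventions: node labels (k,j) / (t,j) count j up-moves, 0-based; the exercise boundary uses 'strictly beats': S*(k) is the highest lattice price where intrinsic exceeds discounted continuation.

params: Δt=0.27900 u=1.10032 d=0.90882 q=0.60293 e^(-rΔt)=0.97629
t_7 payoffs: 39.2885 29.3320 17.2775 2.6829 0.0000 0.0000 0.0000 0.0000
t_6: node(6,0) S=51.9920 payoff=34.5480 vs cont=32.4963 → 34.5480 [stop]  node(6,1) S=62.9474 payoff=23.5926 vs cont=21.5409 → 23.5926 [stop]  node(6,2) S=76.2112 payoff=10.3288 vs cont=8.2770 → 10.3288 [stop]  node(6,3) S=92.2700 payoff=0.0000 vs cont=1.0401 → 1.0401 [wait]  node(6,4) S=111.7126 payoff=0.0000 vs cont=0.0000 → 0.0000 [wait]  node(6,5) S=135.2519 payoff=0.0000 vs cont=0.0000 → 0.0000 [wait]  node(6,6) S=163.7514 payoff=0.0000 vs cont=0.0000 → 0.0000 [wait]  ⇒ S*(6)=76.2112
t_5: node(5,0) S=57.2080 payoff=29.3320 vs cont=27.2803 → 29.3320 [stop]  node(5,1) S=69.2625 payoff=17.2775 vs cont=15.2257 → 17.2775 [stop]  node(5,2) S=83.8571 payoff=2.6829 vs cont=4.6163 → 4.6163 [wait]  node(5,3) S=101.5269 payoff=0.0000 vs cont=0.4032 → 0.4032 [wait]  node(5,4) S=122.9200 payoff=0.0000 vs cont=0.0000 → 0.0000 [wait]  node(5,5) S=148.8210 payoff=0.0000 vs cont=0.0000 → 0.0000 [wait]  ⇒ S*(5)=69.2625
t_4: node(4,0) S=62.9474 payoff=23.5926 vs cont=21.5409 → 23.5926 [stop]  node(4,1) S=76.2112 payoff=10.3288 vs cont=9.4151 → 10.3288 [stop]  node(4,2) S=92.2700 payoff=0.0000 vs cont=2.0269 → 2.0269 [wait]  node(4,3) S=111.7126 payoff=0.0000 vs cont=0.1563 → 0.1563 [wait]  node(4,4) S=135.2519 payoff=0.0000 vs cont=0.0000 → 0.0000 [wait]  ⇒ S*(4)=76.2112
t_3: node(3,0) S=69.2625 payoff=17.2775 vs cont=15.2257 → 17.2775 [stop]  node(3,1) S=83.8571 payoff=2.6829 vs cont=5.1971 → 5.1971 [wait]  node(3,2) S=101.5269 payoff=0.0000 vs cont=0.8777 → 0.8777 [wait]  node(3,3) S=122.9200 payoff=0.0000 vs cont=0.0606 → 0.0606 [wait]  ⇒ S*(3)=69.2625
t_2: node(2,0) S=76.2112 payoff=10.3288 vs cont=9.7570 → 10.3288 [stop]  node(2,1) S=92.2700 payoff=0.0000 vs cont=2.5314 → 2.5314 [wait]  node(2,2) S=111.7126 payoff=0.0000 vs cont=0.3759 → 0.3759 [wait]  ⇒ S*(2)=76.2112
t_1: node(1,0) S=83.8571 payoff=2.6829 vs cont=5.4941 → 5.4941 [wait]  node(1,1) S=101.5269 payoff=0.0000 vs cont=1.2026 → 1.2026 [wait]  ⇒ S*(1)=-
t_0: node(0,0) S=92.2700 payoff=0.0000 vs cont=2.8377 → 2.8377 [wait]  ⇒ S*(0)=-

price = 2.8377
boundary = - - 76.2112 69.2625 76.2112 69.2625 76.2112
tree:
2.8377
5.4941 1.2026
10.3288 2.5314 0.3759
17.2775 5.1971 0.8777 0.0606
23.5926 10.3288 2.0269 0.1563 0.0000
29.3320 17.2775 4.6163 0.4032 0.0000 0.0000
34.5480 23.5926 10.3288 1.0401 0.0000 0.0000 0.0000
39.2885 29.3320 17.2775 2.6829 0.0000 0.0000 0.0000 0.0000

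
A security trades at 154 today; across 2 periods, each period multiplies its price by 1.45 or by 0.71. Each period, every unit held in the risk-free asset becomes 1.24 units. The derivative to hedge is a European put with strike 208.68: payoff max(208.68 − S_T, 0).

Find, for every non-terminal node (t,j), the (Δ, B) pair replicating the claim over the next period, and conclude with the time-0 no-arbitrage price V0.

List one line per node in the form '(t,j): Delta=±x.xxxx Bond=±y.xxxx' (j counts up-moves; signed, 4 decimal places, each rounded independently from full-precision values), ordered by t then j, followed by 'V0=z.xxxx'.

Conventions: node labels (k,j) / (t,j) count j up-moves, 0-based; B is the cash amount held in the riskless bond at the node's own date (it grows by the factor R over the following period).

(0,0): Delta=-0.4166 Bond=84.2756
(1,0): Delta=-1.0000 Bond=168.2903
(1,1): Delta=-0.3034 Bond=79.2270
V0=20.1187

The replicating-portfolio and risk-neutral prices coincide; use p* = (1.24−0.71)/(1.45−0.71) = 0.7162 for the latter.
Payoffs at expiry: V(2,0)=131.0486, V(2,1)=50.1370, V(2,2)=0.0000
(1,0): S=109.3400. Δ = (V_up−V_dn)/(S_up−S_dn) = (50.1370−131.0486)/(158.5430−77.6314) = -1.0000. V = [p*·50.1370 + (1−p*)·131.0486]/1.24 = 58.9503. B = V − Δ·S = 168.2903.
(1,1): S=223.3000. Δ = (V_up−V_dn)/(S_up−S_dn) = (0.0000−50.1370)/(323.7850−158.5430) = -0.3034. V = [p*·0.0000 + (1−p*)·50.1370]/1.24 = 11.4742. B = V − Δ·S = 79.2270.
(0,0): S=154.0000. Δ = (V_up−V_dn)/(S_up−S_dn) = (11.4742−58.9503)/(223.3000−109.3400) = -0.4166. V = [p*·11.4742 + (1−p*)·58.9503]/1.24 = 20.1187. B = V − Δ·S = 84.2756.
Sanity check at the root: Δ(0,0)·S0 + B(0,0) reproduces V0 = 20.1187.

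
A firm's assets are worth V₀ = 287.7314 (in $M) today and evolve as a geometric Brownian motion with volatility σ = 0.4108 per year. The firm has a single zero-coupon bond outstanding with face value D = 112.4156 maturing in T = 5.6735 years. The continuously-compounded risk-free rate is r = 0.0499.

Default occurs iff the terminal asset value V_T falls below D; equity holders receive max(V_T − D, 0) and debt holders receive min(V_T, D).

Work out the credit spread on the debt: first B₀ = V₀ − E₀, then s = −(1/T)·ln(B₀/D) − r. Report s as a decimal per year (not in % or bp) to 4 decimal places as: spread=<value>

Equity is a call on the firm's assets struck at D = 112.4156:
d₁ = [ln(V₀/D) + (r + σ²/2)T] / (σ√T)
   = [ln(287.7314/112.4156) + (0.0499 + 0.5·0.4108²)·5.6735] / (0.4108·√5.6735)
   = [0.939825 + 0.761828] / 0.978489 = 1.739062
d₂ = d₁ − σ√T = 1.739062 − 0.978489 = 0.760573
N(d₁) = 0.958988,  N(d₂) = 0.776544,  e^(−rT) = 0.753439
E₀ = V₀·N(d₁) − D·e^(−rT)·N(d₂)
   = 287.7314·0.958988 − 112.4156·0.753439·0.776544 = 210.159061
B₀ = V₀ − E₀ = 287.7314 − 210.159061 = 77.572339
spread = −(1/T)·ln(B₀/D) − r = −(1/5.6735)·ln(77.572339/112.4156) − 0.0499 = 0.01549029

spread=0.0155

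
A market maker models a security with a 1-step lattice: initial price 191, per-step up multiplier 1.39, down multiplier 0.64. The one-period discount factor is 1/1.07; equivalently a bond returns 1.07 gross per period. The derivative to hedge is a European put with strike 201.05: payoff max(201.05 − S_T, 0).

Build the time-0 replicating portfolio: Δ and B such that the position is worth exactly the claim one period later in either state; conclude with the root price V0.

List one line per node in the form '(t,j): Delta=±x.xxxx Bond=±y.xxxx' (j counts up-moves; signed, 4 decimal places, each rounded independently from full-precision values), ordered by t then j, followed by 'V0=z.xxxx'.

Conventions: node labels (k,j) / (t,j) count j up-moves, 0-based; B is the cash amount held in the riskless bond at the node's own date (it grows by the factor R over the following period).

No-arbitrage ⇒ martingale measure with p* = (R−d)/(u−d) = 0.5733.
Payoffs at expiry: V(1,0)=78.8100, V(1,1)=0.0000
Node (0,0) S=191.0000: V=(p*·0.0000+(1−p*)·78.8100)/1.07=31.4258; Δ=(0.0000−78.8100)/(265.4900−122.2400)=-0.5502; B=V−Δ·S=136.5058
As a check, the time-0 holding Δ(0,0)·S0 + B(0,0) comes to 31.4258 — exactly V0.

(0,0): Delta=-0.5502 Bond=136.5058
V0=31.4258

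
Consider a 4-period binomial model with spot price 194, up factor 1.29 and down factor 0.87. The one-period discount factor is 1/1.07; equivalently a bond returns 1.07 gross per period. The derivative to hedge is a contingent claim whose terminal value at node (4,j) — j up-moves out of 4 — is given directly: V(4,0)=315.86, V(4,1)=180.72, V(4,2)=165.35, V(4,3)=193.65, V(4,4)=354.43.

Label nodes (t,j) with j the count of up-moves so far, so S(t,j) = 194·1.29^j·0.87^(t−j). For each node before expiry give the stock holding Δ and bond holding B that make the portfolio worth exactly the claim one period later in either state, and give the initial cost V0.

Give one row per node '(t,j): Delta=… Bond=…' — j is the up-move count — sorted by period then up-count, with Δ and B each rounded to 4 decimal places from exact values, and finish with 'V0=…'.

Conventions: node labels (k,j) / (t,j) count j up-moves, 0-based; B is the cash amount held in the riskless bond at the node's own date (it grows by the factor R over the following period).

(0,0): Delta=0.0200 Bond=146.4168
(1,0): Delta=-0.4723 Bond=239.7556
(1,1): Delta=0.3852 Bond=65.2675
(2,0): Delta=-1.1836 Bond=360.9922
(2,1): Delta=0.0554 Bond=141.6394
(2,2): Delta=0.6299 Bond=-9.1473
(3,0): Delta=-2.5187 Bond=556.8158
(3,1): Delta=-0.1932 Bond=198.6522
(3,2): Delta=0.2399 Bond=99.7463
(3,3): Delta=0.9192 Bond=-130.2750
V0=150.3005

Since d<R<u, set p* = (R−d)/(u−d) = 0.4762; price each node as the discounted p*-expectation of its children.
At maturity the claim pays: V(4,0)=315.8600, V(4,1)=180.7200, V(4,2)=165.3500, V(4,3)=193.6500, V(4,4)=354.4300
Node (3,0) S=127.7496: V=(p*·180.7200+(1−p*)·315.8600)/1.07=235.0538; Δ=(180.7200−315.8600)/(164.7970−111.1421)=-2.5187; B=V−Δ·S=556.8158
Node (3,1) S=189.4218: V=(p*·165.3500+(1−p*)·180.7200)/1.07=162.0570; Δ=(165.3500−180.7200)/(244.3541−164.7970)=-0.1932; B=V−Δ·S=198.6522
Node (3,2) S=280.8668: V=(p*·193.6500+(1−p*)·165.3500)/1.07=167.1273; Δ=(193.6500−165.3500)/(362.3182−244.3541)=0.2399; B=V−Δ·S=99.7463
Node (3,3) S=416.4577: V=(p*·354.4300+(1−p*)·193.6500)/1.07=252.5345; Δ=(354.4300−193.6500)/(537.2304−362.3182)=0.9192; B=V−Δ·S=-130.2750
Node (2,0) S=146.8386: V=(p*·162.0570+(1−p*)·235.0538)/1.07=187.1901; Δ=(162.0570−235.0538)/(189.4218−127.7496)=-1.1836; B=V−Δ·S=360.9922
Node (2,1) S=217.7262: V=(p*·167.1273+(1−p*)·162.0570)/1.07=153.7116; Δ=(167.1273−162.0570)/(280.8668−189.4218)=0.0554; B=V−Δ·S=141.6394
Node (2,2) S=322.8354: V=(p*·252.5345+(1−p*)·167.1273)/1.07=194.2032; Δ=(252.5345−167.1273)/(416.4577−280.8668)=0.6299; B=V−Δ·S=-9.1473
Node (1,0) S=168.7800: V=(p*·153.7116+(1−p*)·187.1901)/1.07=160.0448; Δ=(153.7116−187.1901)/(217.7262−146.8386)=-0.4723; B=V−Δ·S=239.7556
Node (1,1) S=250.2600: V=(p*·194.2032+(1−p*)·153.7116)/1.07=161.6760; Δ=(194.2032−153.7116)/(322.8354−217.7262)=0.3852; B=V−Δ·S=65.2675
Node (0,0) S=194.0000: V=(p*·161.6760+(1−p*)·160.0448)/1.07=150.3005; Δ=(161.6760−160.0448)/(250.2600−168.7800)=0.0200; B=V−Δ·S=146.4168
Sanity check at the root: Δ(0,0)·S0 + B(0,0) reproduces V0 = 150.3005.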